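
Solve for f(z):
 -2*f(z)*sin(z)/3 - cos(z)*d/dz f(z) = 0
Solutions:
 f(z) = C1*cos(z)^(2/3)


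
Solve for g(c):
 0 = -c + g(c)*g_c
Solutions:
 g(c) = -sqrt(C1 + c^2)
 g(c) = sqrt(C1 + c^2)


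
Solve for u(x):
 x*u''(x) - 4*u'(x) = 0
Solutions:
 u(x) = C1 + C2*x^5


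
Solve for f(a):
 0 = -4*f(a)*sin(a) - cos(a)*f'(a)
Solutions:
 f(a) = C1*cos(a)^4


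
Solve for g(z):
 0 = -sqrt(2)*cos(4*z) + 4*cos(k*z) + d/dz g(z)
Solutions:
 g(z) = C1 + sqrt(2)*sin(4*z)/4 - 4*sin(k*z)/k


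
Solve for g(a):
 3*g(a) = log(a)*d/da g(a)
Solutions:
 g(a) = C1*exp(3*li(a))


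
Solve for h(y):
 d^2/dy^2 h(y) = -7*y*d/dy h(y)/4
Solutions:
 h(y) = C1 + C2*erf(sqrt(14)*y/4)


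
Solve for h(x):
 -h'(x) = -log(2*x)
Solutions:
 h(x) = C1 + x*log(x) - x + x*log(2)


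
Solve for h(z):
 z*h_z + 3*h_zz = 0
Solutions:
 h(z) = C1 + C2*erf(sqrt(6)*z/6)


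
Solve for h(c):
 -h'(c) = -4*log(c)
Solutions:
 h(c) = C1 + 4*c*log(c) - 4*c


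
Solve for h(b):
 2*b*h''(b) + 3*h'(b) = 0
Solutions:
 h(b) = C1 + C2/sqrt(b)


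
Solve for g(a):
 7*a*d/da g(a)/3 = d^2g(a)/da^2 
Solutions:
 g(a) = C1 + C2*erfi(sqrt(42)*a/6)


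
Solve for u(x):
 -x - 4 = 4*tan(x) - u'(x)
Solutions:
 u(x) = C1 + x^2/2 + 4*x - 4*log(cos(x))


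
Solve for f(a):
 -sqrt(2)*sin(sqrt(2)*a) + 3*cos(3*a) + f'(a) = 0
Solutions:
 f(a) = C1 - sin(3*a) - cos(sqrt(2)*a)


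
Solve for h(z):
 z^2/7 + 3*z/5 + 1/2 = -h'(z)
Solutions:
 h(z) = C1 - z^3/21 - 3*z^2/10 - z/2


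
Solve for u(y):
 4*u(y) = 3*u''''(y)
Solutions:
 u(y) = C1*exp(-sqrt(2)*3^(3/4)*y/3) + C2*exp(sqrt(2)*3^(3/4)*y/3) + C3*sin(sqrt(2)*3^(3/4)*y/3) + C4*cos(sqrt(2)*3^(3/4)*y/3)


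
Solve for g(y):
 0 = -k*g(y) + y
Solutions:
 g(y) = y/k


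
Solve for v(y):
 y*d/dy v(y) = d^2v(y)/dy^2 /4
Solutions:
 v(y) = C1 + C2*erfi(sqrt(2)*y)


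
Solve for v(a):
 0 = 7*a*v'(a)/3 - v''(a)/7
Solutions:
 v(a) = C1 + C2*erfi(7*sqrt(6)*a/6)


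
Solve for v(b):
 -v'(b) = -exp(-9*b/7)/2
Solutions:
 v(b) = C1 - 7*exp(-9*b/7)/18


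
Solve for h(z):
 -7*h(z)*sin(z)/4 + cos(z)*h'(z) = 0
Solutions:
 h(z) = C1/cos(z)^(7/4)


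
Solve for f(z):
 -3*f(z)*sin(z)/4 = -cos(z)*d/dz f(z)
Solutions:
 f(z) = C1/cos(z)^(3/4)


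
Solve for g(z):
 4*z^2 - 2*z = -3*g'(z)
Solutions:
 g(z) = C1 - 4*z^3/9 + z^2/3


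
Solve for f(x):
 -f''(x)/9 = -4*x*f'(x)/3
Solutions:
 f(x) = C1 + C2*erfi(sqrt(6)*x)


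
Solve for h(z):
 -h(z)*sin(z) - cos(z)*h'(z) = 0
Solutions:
 h(z) = C1*cos(z)


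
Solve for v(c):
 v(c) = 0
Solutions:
 v(c) = 0


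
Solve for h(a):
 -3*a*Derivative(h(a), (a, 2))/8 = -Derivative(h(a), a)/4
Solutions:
 h(a) = C1 + C2*a^(5/3)


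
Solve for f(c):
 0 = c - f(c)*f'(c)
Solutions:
 f(c) = -sqrt(C1 + c^2)
 f(c) = sqrt(C1 + c^2)


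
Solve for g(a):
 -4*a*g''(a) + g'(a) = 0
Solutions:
 g(a) = C1 + C2*a^(5/4)


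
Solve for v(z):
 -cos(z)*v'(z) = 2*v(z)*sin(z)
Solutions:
 v(z) = C1*cos(z)^2


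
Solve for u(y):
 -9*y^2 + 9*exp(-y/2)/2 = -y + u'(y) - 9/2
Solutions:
 u(y) = C1 - 3*y^3 + y^2/2 + 9*y/2 - 9*exp(-y/2)


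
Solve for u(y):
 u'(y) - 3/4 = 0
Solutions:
 u(y) = C1 + 3*y/4


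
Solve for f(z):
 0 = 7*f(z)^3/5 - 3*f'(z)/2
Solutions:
 f(z) = -sqrt(30)*sqrt(-1/(C1 + 14*z))/2
 f(z) = sqrt(30)*sqrt(-1/(C1 + 14*z))/2


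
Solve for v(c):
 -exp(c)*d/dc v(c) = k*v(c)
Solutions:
 v(c) = C1*exp(k*exp(-c))


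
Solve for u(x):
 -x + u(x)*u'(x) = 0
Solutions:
 u(x) = -sqrt(C1 + x^2)
 u(x) = sqrt(C1 + x^2)


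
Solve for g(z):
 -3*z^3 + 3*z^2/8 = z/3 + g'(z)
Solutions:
 g(z) = C1 - 3*z^4/4 + z^3/8 - z^2/6


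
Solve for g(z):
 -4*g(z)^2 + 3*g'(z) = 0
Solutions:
 g(z) = -3/(C1 + 4*z)


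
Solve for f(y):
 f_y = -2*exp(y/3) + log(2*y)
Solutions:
 f(y) = C1 + y*log(y) + y*(-1 + log(2)) - 6*exp(y/3)


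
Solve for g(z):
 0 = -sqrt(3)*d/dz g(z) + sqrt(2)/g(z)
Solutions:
 g(z) = -sqrt(C1 + 6*sqrt(6)*z)/3
 g(z) = sqrt(C1 + 6*sqrt(6)*z)/3


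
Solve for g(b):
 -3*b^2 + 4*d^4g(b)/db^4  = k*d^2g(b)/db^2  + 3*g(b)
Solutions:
 g(b) = C1*exp(-sqrt(2)*b*sqrt(k - sqrt(k^2 + 48))/4) + C2*exp(sqrt(2)*b*sqrt(k - sqrt(k^2 + 48))/4) + C3*exp(-sqrt(2)*b*sqrt(k + sqrt(k^2 + 48))/4) + C4*exp(sqrt(2)*b*sqrt(k + sqrt(k^2 + 48))/4) - b^2 + 2*k/3


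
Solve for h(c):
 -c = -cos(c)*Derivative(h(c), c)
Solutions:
 h(c) = C1 + Integral(c/cos(c), c)


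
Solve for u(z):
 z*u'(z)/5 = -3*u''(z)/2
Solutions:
 u(z) = C1 + C2*erf(sqrt(15)*z/15)


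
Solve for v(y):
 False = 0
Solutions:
 v(y) = C1 + 9*y*asin(8*y/7) + zoo*y + 9*sqrt(49 - 64*y^2)/8


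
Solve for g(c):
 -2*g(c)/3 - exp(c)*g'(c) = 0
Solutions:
 g(c) = C1*exp(2*exp(-c)/3)


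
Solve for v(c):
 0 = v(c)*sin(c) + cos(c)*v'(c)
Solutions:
 v(c) = C1*cos(c)


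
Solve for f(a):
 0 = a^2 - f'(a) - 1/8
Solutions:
 f(a) = C1 + a^3/3 - a/8


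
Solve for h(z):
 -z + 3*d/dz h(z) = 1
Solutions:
 h(z) = C1 + z^2/6 + z/3


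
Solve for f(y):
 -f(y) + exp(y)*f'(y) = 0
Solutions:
 f(y) = C1*exp(-exp(-y))


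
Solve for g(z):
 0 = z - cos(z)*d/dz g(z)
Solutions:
 g(z) = C1 + Integral(z/cos(z), z)


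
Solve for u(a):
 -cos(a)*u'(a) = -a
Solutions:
 u(a) = C1 + Integral(a/cos(a), a)


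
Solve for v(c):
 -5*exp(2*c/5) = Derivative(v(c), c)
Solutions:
 v(c) = C1 - 25*exp(2*c/5)/2


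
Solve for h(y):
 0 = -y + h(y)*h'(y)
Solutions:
 h(y) = -sqrt(C1 + y^2)
 h(y) = sqrt(C1 + y^2)


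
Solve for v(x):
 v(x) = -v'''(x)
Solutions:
 v(x) = C3*exp(-x) + (C1*sin(sqrt(3)*x/2) + C2*cos(sqrt(3)*x/2))*exp(x/2)


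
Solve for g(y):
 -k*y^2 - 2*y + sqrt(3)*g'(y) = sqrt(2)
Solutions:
 g(y) = C1 + sqrt(3)*k*y^3/9 + sqrt(3)*y^2/3 + sqrt(6)*y/3


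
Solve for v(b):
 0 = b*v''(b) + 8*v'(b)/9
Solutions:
 v(b) = C1 + C2*b^(1/9)


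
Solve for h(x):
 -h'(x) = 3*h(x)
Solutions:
 h(x) = C1*exp(-3*x)


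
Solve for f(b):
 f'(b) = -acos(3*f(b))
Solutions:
 Integral(1/acos(3*_y), (_y, f(b))) = C1 - b


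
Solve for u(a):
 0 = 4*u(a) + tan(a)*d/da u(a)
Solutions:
 u(a) = C1/sin(a)^4


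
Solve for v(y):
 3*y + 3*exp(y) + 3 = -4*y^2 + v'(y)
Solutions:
 v(y) = C1 + 4*y^3/3 + 3*y^2/2 + 3*y + 3*exp(y)


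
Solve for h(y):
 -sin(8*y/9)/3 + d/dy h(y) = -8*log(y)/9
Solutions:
 h(y) = C1 - 8*y*log(y)/9 + 8*y/9 - 3*cos(8*y/9)/8


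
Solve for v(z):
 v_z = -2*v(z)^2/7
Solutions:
 v(z) = 7/(C1 + 2*z)


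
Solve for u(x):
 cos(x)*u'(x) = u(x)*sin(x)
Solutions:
 u(x) = C1/cos(x)


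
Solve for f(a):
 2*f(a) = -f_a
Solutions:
 f(a) = C1*exp(-2*a)


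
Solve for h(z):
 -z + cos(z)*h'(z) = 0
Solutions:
 h(z) = C1 + Integral(z/cos(z), z)


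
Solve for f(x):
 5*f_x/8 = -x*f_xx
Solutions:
 f(x) = C1 + C2*x^(3/8)


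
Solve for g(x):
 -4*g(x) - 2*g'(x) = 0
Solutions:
 g(x) = C1*exp(-2*x)


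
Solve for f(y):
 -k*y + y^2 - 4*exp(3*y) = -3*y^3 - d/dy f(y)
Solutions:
 f(y) = C1 + k*y^2/2 - 3*y^4/4 - y^3/3 + 4*exp(3*y)/3


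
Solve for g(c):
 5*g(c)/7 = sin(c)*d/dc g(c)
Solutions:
 g(c) = C1*(cos(c) - 1)^(5/14)/(cos(c) + 1)^(5/14)


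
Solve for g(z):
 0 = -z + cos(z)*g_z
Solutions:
 g(z) = C1 + Integral(z/cos(z), z)


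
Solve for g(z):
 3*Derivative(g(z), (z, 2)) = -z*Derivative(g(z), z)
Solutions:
 g(z) = C1 + C2*erf(sqrt(6)*z/6)


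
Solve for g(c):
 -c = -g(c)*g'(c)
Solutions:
 g(c) = -sqrt(C1 + c^2)
 g(c) = sqrt(C1 + c^2)


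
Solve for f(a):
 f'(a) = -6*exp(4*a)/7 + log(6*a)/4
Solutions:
 f(a) = C1 + a*log(a)/4 + a*(-1 + log(6))/4 - 3*exp(4*a)/14


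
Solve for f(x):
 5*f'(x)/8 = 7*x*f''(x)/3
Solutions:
 f(x) = C1 + C2*x^(71/56)


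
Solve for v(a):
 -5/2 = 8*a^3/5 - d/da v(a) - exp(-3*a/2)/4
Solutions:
 v(a) = C1 + 2*a^4/5 + 5*a/2 + exp(-3*a/2)/6


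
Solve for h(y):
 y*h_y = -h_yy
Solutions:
 h(y) = C1 + C2*erf(sqrt(2)*y/2)


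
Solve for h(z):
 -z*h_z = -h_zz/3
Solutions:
 h(z) = C1 + C2*erfi(sqrt(6)*z/2)


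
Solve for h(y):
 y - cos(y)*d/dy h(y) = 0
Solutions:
 h(y) = C1 + Integral(y/cos(y), y)


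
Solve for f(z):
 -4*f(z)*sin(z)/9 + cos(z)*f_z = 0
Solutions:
 f(z) = C1/cos(z)^(4/9)


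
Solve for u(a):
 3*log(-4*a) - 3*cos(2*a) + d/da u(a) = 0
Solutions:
 u(a) = C1 - 3*a*log(-a) - 6*a*log(2) + 3*a + 3*sin(2*a)/2


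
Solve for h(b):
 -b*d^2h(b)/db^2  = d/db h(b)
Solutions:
 h(b) = C1 + C2*log(b)


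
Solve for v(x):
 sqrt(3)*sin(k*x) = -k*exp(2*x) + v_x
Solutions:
 v(x) = C1 + k*exp(2*x)/2 - sqrt(3)*cos(k*x)/k


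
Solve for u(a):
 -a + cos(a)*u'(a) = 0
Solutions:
 u(a) = C1 + Integral(a/cos(a), a)


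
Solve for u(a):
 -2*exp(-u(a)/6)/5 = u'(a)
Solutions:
 u(a) = 6*log(C1 - a/15)


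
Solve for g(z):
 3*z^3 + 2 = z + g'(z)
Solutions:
 g(z) = C1 + 3*z^4/4 - z^2/2 + 2*z


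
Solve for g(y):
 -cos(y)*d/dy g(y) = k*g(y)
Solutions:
 g(y) = C1*exp(k*(log(sin(y) - 1) - log(sin(y) + 1))/2)


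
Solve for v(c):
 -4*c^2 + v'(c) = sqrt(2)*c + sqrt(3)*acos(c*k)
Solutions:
 v(c) = C1 + 4*c^3/3 + sqrt(2)*c^2/2 + sqrt(3)*Piecewise((c*acos(c*k) - sqrt(-c^2*k^2 + 1)/k, Ne(k, 0)), (pi*c/2, True))


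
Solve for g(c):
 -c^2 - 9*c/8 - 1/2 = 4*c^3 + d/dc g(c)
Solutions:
 g(c) = C1 - c^4 - c^3/3 - 9*c^2/16 - c/2


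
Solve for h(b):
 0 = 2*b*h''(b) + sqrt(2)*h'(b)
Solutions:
 h(b) = C1 + C2*b^(1 - sqrt(2)/2)


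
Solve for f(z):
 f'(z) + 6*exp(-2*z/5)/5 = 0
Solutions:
 f(z) = C1 + 3*exp(-2*z/5)


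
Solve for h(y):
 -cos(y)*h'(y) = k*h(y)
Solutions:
 h(y) = C1*exp(k*(log(sin(y) - 1) - log(sin(y) + 1))/2)


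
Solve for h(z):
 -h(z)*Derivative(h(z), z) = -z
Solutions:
 h(z) = -sqrt(C1 + z^2)
 h(z) = sqrt(C1 + z^2)


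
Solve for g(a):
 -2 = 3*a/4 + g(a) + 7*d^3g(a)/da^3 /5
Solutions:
 g(a) = C3*exp(-5^(1/3)*7^(2/3)*a/7) - 3*a/4 + (C1*sin(sqrt(3)*5^(1/3)*7^(2/3)*a/14) + C2*cos(sqrt(3)*5^(1/3)*7^(2/3)*a/14))*exp(5^(1/3)*7^(2/3)*a/14) - 2


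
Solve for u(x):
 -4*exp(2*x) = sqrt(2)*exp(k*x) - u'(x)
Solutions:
 u(x) = C1 + 2*exp(2*x) + sqrt(2)*exp(k*x)/k


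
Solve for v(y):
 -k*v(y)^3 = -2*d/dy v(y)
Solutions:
 v(y) = -sqrt(-1/(C1 + k*y))
 v(y) = sqrt(-1/(C1 + k*y))


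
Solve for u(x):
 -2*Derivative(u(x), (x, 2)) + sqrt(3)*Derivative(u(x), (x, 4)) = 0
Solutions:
 u(x) = C1 + C2*x + C3*exp(-sqrt(2)*3^(3/4)*x/3) + C4*exp(sqrt(2)*3^(3/4)*x/3)


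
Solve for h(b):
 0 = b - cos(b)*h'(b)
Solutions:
 h(b) = C1 + Integral(b/cos(b), b)


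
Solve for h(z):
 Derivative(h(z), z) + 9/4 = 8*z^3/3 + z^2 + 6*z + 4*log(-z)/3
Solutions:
 h(z) = C1 + 2*z^4/3 + z^3/3 + 3*z^2 + 4*z*log(-z)/3 - 43*z/12


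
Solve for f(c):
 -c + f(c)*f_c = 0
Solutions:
 f(c) = -sqrt(C1 + c^2)
 f(c) = sqrt(C1 + c^2)


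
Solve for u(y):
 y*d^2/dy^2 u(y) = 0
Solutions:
 u(y) = C1 + C2*y


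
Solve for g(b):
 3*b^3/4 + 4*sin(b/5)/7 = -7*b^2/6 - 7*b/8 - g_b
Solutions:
 g(b) = C1 - 3*b^4/16 - 7*b^3/18 - 7*b^2/16 + 20*cos(b/5)/7


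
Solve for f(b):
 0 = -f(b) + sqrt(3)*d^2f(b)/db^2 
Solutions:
 f(b) = C1*exp(-3^(3/4)*b/3) + C2*exp(3^(3/4)*b/3)


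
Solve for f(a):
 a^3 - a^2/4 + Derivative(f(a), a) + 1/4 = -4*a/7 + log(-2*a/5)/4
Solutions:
 f(a) = C1 - a^4/4 + a^3/12 - 2*a^2/7 + a*log(-a)/4 + a*(-2 - log(5) + log(2))/4


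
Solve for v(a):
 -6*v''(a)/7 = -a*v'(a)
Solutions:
 v(a) = C1 + C2*erfi(sqrt(21)*a/6)


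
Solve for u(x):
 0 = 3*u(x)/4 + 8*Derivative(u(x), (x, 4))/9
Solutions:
 u(x) = (C1*sin(2^(1/4)*3^(3/4)*x/4) + C2*cos(2^(1/4)*3^(3/4)*x/4))*exp(-2^(1/4)*3^(3/4)*x/4) + (C3*sin(2^(1/4)*3^(3/4)*x/4) + C4*cos(2^(1/4)*3^(3/4)*x/4))*exp(2^(1/4)*3^(3/4)*x/4)


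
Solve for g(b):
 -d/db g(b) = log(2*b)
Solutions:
 g(b) = C1 - b*log(b) - b*log(2) + b


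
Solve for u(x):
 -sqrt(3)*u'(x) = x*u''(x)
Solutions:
 u(x) = C1 + C2*x^(1 - sqrt(3))


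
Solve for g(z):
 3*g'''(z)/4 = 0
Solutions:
 g(z) = C1 + C2*z + C3*z^2


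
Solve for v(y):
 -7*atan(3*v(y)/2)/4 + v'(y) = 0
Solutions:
 Integral(1/atan(3*_y/2), (_y, v(y))) = C1 + 7*y/4


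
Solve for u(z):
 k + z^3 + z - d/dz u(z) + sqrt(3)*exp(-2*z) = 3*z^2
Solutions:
 u(z) = C1 + k*z + z^4/4 - z^3 + z^2/2 - sqrt(3)*exp(-2*z)/2


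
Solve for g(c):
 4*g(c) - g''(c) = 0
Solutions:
 g(c) = C1*exp(-2*c) + C2*exp(2*c)


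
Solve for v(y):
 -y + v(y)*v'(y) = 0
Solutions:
 v(y) = -sqrt(C1 + y^2)
 v(y) = sqrt(C1 + y^2)


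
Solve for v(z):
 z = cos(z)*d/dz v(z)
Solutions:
 v(z) = C1 + Integral(z/cos(z), z)


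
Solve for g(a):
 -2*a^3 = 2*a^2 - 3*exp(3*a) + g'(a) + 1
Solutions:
 g(a) = C1 - a^4/2 - 2*a^3/3 - a + exp(3*a)


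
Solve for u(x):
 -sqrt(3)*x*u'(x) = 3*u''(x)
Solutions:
 u(x) = C1 + C2*erf(sqrt(2)*3^(3/4)*x/6)


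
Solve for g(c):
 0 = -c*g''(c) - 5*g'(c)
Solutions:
 g(c) = C1 + C2/c^4


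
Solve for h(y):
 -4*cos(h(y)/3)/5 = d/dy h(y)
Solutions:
 4*y/5 - 3*log(sin(h(y)/3) - 1)/2 + 3*log(sin(h(y)/3) + 1)/2 = C1


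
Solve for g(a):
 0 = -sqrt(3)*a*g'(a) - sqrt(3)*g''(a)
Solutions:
 g(a) = C1 + C2*erf(sqrt(2)*a/2)


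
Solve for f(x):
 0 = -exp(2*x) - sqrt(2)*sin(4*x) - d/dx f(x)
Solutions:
 f(x) = C1 - exp(2*x)/2 + sqrt(2)*cos(4*x)/4


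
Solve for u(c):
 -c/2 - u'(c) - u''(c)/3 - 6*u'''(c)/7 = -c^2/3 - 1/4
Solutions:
 u(c) = C1 + c^3/9 - 13*c^2/36 - 61*c/756 + (C2*sin(sqrt(1463)*c/36) + C3*cos(sqrt(1463)*c/36))*exp(-7*c/36)


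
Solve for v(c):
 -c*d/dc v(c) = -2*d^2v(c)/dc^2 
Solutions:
 v(c) = C1 + C2*erfi(c/2)


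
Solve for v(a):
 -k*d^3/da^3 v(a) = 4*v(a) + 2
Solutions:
 v(a) = C1*exp(2^(2/3)*a*(-1/k)^(1/3)) + C2*exp(2^(2/3)*a*(-1/k)^(1/3)*(-1 + sqrt(3)*I)/2) + C3*exp(-2^(2/3)*a*(-1/k)^(1/3)*(1 + sqrt(3)*I)/2) - 1/2


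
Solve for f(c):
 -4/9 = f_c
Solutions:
 f(c) = C1 - 4*c/9


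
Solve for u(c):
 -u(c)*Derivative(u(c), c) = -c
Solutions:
 u(c) = -sqrt(C1 + c^2)
 u(c) = sqrt(C1 + c^2)


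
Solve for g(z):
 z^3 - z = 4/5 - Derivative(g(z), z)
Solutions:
 g(z) = C1 - z^4/4 + z^2/2 + 4*z/5


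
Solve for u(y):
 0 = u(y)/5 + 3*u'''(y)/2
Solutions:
 u(y) = C3*exp(-15^(2/3)*2^(1/3)*y/15) + (C1*sin(2^(1/3)*3^(1/6)*5^(2/3)*y/10) + C2*cos(2^(1/3)*3^(1/6)*5^(2/3)*y/10))*exp(15^(2/3)*2^(1/3)*y/30)


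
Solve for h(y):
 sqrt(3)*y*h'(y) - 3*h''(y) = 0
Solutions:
 h(y) = C1 + C2*erfi(sqrt(2)*3^(3/4)*y/6)


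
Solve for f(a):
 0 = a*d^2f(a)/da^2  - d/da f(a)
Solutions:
 f(a) = C1 + C2*a^2


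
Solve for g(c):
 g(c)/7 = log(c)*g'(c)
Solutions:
 g(c) = C1*exp(li(c)/7)


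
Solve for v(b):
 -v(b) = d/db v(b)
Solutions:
 v(b) = C1*exp(-b)


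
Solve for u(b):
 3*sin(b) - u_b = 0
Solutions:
 u(b) = C1 - 3*cos(b)


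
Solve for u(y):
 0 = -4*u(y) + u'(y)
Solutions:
 u(y) = C1*exp(4*y)


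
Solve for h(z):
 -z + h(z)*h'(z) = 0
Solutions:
 h(z) = -sqrt(C1 + z^2)
 h(z) = sqrt(C1 + z^2)


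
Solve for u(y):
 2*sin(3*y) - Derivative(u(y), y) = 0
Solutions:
 u(y) = C1 - 2*cos(3*y)/3


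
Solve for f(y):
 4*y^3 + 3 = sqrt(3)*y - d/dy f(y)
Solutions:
 f(y) = C1 - y^4 + sqrt(3)*y^2/2 - 3*y


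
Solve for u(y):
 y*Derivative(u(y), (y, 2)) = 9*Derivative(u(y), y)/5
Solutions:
 u(y) = C1 + C2*y^(14/5)


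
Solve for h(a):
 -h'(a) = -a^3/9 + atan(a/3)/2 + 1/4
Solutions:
 h(a) = C1 + a^4/36 - a*atan(a/3)/2 - a/4 + 3*log(a^2 + 9)/4


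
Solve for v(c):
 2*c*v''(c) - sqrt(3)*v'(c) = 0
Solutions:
 v(c) = C1 + C2*c^(sqrt(3)/2 + 1)


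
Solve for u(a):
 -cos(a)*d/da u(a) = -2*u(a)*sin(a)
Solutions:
 u(a) = C1/cos(a)^2


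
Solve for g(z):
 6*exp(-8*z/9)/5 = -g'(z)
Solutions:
 g(z) = C1 + 27*exp(-8*z/9)/20


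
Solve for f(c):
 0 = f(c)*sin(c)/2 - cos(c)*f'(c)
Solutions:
 f(c) = C1/sqrt(cos(c))


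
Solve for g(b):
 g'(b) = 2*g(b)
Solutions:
 g(b) = C1*exp(2*b)


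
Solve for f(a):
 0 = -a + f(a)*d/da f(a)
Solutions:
 f(a) = -sqrt(C1 + a^2)
 f(a) = sqrt(C1 + a^2)


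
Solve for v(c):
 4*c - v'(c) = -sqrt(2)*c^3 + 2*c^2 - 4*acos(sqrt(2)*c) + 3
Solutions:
 v(c) = C1 + sqrt(2)*c^4/4 - 2*c^3/3 + 2*c^2 + 4*c*acos(sqrt(2)*c) - 3*c - 2*sqrt(2)*sqrt(1 - 2*c^2)


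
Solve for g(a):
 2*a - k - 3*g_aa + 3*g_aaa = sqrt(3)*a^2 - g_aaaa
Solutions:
 g(a) = C1 + C2*a + C3*exp(a*(-3 + sqrt(21))/2) + C4*exp(-a*(3 + sqrt(21))/2) - sqrt(3)*a^4/36 + a^3*(1 - sqrt(3))/9 + a^2*(-3*k - 8*sqrt(3) + 6)/18


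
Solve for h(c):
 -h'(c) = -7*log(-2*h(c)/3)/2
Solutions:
 -2*Integral(1/(log(-_y) - log(3) + log(2)), (_y, h(c)))/7 = C1 - c


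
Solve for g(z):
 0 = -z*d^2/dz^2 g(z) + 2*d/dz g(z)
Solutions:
 g(z) = C1 + C2*z^3


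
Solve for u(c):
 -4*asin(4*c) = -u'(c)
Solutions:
 u(c) = C1 + 4*c*asin(4*c) + sqrt(1 - 16*c^2)


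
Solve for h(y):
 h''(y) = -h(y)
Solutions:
 h(y) = C1*sin(y) + C2*cos(y)


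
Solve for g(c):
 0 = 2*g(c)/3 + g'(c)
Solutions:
 g(c) = C1*exp(-2*c/3)


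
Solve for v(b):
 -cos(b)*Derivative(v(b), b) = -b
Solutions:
 v(b) = C1 + Integral(b/cos(b), b)


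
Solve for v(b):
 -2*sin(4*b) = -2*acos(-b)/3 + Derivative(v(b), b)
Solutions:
 v(b) = C1 + 2*b*acos(-b)/3 + 2*sqrt(1 - b^2)/3 + cos(4*b)/2


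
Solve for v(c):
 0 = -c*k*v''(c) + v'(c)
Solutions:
 v(c) = C1 + c^(((re(k) + 1)*re(k) + im(k)^2)/(re(k)^2 + im(k)^2))*(C2*sin(log(c)*Abs(im(k))/(re(k)^2 + im(k)^2)) + C3*cos(log(c)*im(k)/(re(k)^2 + im(k)^2)))


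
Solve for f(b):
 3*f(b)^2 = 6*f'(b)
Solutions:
 f(b) = -2/(C1 + b)


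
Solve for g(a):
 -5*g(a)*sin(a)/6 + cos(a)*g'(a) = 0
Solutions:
 g(a) = C1/cos(a)^(5/6)


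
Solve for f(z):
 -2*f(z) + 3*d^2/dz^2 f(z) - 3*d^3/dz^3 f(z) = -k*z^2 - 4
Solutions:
 f(z) = C1*exp(z*((3*sqrt(7) + 8)^(-1/3) + 2 + (3*sqrt(7) + 8)^(1/3))/6)*sin(sqrt(3)*z*(-(3*sqrt(7) + 8)^(1/3) + (3*sqrt(7) + 8)^(-1/3))/6) + C2*exp(z*((3*sqrt(7) + 8)^(-1/3) + 2 + (3*sqrt(7) + 8)^(1/3))/6)*cos(sqrt(3)*z*(-(3*sqrt(7) + 8)^(1/3) + (3*sqrt(7) + 8)^(-1/3))/6) + C3*exp(z*(-(3*sqrt(7) + 8)^(1/3) - 1/(3*sqrt(7) + 8)^(1/3) + 1)/3) + k*z^2/2 + 3*k/2 + 2


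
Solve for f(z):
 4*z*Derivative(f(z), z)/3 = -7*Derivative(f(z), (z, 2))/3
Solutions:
 f(z) = C1 + C2*erf(sqrt(14)*z/7)


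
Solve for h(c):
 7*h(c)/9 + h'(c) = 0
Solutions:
 h(c) = C1*exp(-7*c/9)


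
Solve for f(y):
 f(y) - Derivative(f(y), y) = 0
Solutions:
 f(y) = C1*exp(y)


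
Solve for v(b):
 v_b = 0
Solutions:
 v(b) = C1


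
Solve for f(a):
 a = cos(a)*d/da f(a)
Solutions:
 f(a) = C1 + Integral(a/cos(a), a)


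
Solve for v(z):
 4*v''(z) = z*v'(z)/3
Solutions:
 v(z) = C1 + C2*erfi(sqrt(6)*z/12)


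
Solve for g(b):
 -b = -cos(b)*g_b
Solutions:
 g(b) = C1 + Integral(b/cos(b), b)


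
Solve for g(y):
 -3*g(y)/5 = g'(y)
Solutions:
 g(y) = C1*exp(-3*y/5)


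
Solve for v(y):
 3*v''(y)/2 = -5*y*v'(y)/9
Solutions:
 v(y) = C1 + C2*erf(sqrt(15)*y/9)


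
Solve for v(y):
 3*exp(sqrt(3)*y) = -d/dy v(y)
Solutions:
 v(y) = C1 - sqrt(3)*exp(sqrt(3)*y)


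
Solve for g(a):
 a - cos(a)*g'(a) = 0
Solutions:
 g(a) = C1 + Integral(a/cos(a), a)


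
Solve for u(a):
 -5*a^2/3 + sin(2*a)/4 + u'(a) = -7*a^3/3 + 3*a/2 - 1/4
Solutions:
 u(a) = C1 - 7*a^4/12 + 5*a^3/9 + 3*a^2/4 - a/4 + cos(2*a)/8


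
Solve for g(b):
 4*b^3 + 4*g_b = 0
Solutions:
 g(b) = C1 - b^4/4


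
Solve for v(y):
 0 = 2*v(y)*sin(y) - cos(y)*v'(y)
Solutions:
 v(y) = C1/cos(y)^2


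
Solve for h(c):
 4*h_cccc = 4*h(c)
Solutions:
 h(c) = C1*exp(-c) + C2*exp(c) + C3*sin(c) + C4*cos(c)


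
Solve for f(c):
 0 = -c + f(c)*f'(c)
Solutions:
 f(c) = -sqrt(C1 + c^2)
 f(c) = sqrt(C1 + c^2)


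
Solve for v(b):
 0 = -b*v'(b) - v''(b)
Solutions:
 v(b) = C1 + C2*erf(sqrt(2)*b/2)


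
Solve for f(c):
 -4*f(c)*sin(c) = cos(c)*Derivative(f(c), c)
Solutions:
 f(c) = C1*cos(c)^4


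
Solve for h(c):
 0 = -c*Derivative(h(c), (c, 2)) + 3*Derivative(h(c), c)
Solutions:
 h(c) = C1 + C2*c^4


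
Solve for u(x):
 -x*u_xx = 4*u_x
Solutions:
 u(x) = C1 + C2/x^3


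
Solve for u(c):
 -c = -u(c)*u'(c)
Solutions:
 u(c) = -sqrt(C1 + c^2)
 u(c) = sqrt(C1 + c^2)


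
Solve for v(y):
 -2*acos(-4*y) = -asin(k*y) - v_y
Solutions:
 v(y) = C1 + 2*y*acos(-4*y) + sqrt(1 - 16*y^2)/2 - Piecewise((y*asin(k*y) + sqrt(-k^2*y^2 + 1)/k, Ne(k, 0)), (0, True))


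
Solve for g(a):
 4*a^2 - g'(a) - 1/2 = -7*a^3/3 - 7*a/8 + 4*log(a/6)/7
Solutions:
 g(a) = C1 + 7*a^4/12 + 4*a^3/3 + 7*a^2/16 - 4*a*log(a)/7 + a/14 + 4*a*log(6)/7


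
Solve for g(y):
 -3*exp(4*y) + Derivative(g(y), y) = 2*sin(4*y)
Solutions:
 g(y) = C1 + 3*exp(4*y)/4 - cos(4*y)/2


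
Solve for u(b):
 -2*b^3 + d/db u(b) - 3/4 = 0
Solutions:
 u(b) = C1 + b^4/2 + 3*b/4


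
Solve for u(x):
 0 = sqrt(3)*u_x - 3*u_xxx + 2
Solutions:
 u(x) = C1 + C2*exp(-3^(3/4)*x/3) + C3*exp(3^(3/4)*x/3) - 2*sqrt(3)*x/3


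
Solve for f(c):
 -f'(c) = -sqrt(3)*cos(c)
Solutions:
 f(c) = C1 + sqrt(3)*sin(c)


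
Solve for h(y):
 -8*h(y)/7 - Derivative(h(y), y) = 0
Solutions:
 h(y) = C1*exp(-8*y/7)


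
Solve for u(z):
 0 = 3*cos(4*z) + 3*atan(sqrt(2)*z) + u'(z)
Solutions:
 u(z) = C1 - 3*z*atan(sqrt(2)*z) + 3*sqrt(2)*log(2*z^2 + 1)/4 - 3*sin(4*z)/4


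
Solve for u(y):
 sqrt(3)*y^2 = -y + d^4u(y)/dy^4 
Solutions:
 u(y) = C1 + C2*y + C3*y^2 + C4*y^3 + sqrt(3)*y^6/360 + y^5/120


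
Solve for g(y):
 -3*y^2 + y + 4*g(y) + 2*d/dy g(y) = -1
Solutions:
 g(y) = C1*exp(-2*y) + 3*y^2/4 - y + 1/4


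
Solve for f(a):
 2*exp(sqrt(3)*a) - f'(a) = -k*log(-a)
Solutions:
 f(a) = C1 + a*k*log(-a) - a*k + 2*sqrt(3)*exp(sqrt(3)*a)/3


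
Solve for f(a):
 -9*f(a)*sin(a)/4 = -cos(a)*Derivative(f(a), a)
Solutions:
 f(a) = C1/cos(a)^(9/4)


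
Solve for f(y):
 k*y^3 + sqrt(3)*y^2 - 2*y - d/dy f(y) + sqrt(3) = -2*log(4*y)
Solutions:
 f(y) = C1 + k*y^4/4 + sqrt(3)*y^3/3 - y^2 + 2*y*log(y) - 2*y + sqrt(3)*y + y*log(16)


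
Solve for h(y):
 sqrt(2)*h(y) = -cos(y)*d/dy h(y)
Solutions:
 h(y) = C1*(sin(y) - 1)^(sqrt(2)/2)/(sin(y) + 1)^(sqrt(2)/2)


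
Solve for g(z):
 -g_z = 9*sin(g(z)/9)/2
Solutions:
 9*z/2 + 9*log(cos(g(z)/9) - 1)/2 - 9*log(cos(g(z)/9) + 1)/2 = C1


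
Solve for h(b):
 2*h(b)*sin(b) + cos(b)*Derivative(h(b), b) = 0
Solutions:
 h(b) = C1*cos(b)^2


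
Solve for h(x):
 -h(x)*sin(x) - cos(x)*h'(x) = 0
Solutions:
 h(x) = C1*cos(x)


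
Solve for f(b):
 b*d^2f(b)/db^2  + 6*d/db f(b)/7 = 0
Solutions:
 f(b) = C1 + C2*b^(1/7)


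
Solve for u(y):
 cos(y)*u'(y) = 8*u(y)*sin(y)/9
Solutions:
 u(y) = C1/cos(y)^(8/9)


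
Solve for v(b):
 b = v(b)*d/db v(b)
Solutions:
 v(b) = -sqrt(C1 + b^2)
 v(b) = sqrt(C1 + b^2)


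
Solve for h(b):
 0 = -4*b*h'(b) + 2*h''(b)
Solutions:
 h(b) = C1 + C2*erfi(b)


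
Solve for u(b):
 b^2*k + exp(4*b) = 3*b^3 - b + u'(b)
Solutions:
 u(b) = C1 - 3*b^4/4 + b^3*k/3 + b^2/2 + exp(4*b)/4


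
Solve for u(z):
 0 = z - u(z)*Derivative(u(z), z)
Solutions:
 u(z) = -sqrt(C1 + z^2)
 u(z) = sqrt(C1 + z^2)


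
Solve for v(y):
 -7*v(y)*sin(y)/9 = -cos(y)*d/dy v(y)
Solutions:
 v(y) = C1/cos(y)^(7/9)


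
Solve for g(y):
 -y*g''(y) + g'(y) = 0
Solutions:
 g(y) = C1 + C2*y^2


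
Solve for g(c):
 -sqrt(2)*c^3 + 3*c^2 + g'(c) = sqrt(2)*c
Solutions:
 g(c) = C1 + sqrt(2)*c^4/4 - c^3 + sqrt(2)*c^2/2


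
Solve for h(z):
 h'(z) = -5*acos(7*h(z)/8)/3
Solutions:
 Integral(1/acos(7*_y/8), (_y, h(z))) = C1 - 5*z/3


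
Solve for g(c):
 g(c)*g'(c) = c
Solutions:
 g(c) = -sqrt(C1 + c^2)
 g(c) = sqrt(C1 + c^2)


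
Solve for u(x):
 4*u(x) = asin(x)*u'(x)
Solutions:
 u(x) = C1*exp(4*Integral(1/asin(x), x))


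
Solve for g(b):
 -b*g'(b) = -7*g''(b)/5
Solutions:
 g(b) = C1 + C2*erfi(sqrt(70)*b/14)


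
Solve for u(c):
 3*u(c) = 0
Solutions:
 u(c) = 0


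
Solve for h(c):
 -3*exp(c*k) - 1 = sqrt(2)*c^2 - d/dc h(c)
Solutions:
 h(c) = C1 + sqrt(2)*c^3/3 + c + 3*exp(c*k)/k


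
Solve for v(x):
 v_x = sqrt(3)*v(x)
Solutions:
 v(x) = C1*exp(sqrt(3)*x)


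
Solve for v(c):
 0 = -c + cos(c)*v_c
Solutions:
 v(c) = C1 + Integral(c/cos(c), c)


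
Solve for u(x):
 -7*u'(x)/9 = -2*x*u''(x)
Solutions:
 u(x) = C1 + C2*x^(25/18)


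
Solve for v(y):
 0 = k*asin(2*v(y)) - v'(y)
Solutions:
 Integral(1/asin(2*_y), (_y, v(y))) = C1 + k*y


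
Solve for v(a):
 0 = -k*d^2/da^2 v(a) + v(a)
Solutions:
 v(a) = C1*exp(-a*sqrt(1/k)) + C2*exp(a*sqrt(1/k))


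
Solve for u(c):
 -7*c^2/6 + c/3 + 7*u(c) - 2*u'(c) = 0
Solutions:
 u(c) = C1*exp(7*c/2) + c^2/6 + c/21 + 2/147


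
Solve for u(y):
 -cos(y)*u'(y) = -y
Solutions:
 u(y) = C1 + Integral(y/cos(y), y)


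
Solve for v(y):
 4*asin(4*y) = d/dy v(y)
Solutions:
 v(y) = C1 + 4*y*asin(4*y) + sqrt(1 - 16*y^2)


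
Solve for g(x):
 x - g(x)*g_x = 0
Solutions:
 g(x) = -sqrt(C1 + x^2)
 g(x) = sqrt(C1 + x^2)


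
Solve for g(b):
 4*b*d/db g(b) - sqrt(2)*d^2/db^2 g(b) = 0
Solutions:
 g(b) = C1 + C2*erfi(2^(1/4)*b)


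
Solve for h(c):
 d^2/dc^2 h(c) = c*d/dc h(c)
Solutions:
 h(c) = C1 + C2*erfi(sqrt(2)*c/2)


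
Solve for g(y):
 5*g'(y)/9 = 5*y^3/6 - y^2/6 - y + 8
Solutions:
 g(y) = C1 + 3*y^4/8 - y^3/10 - 9*y^2/10 + 72*y/5


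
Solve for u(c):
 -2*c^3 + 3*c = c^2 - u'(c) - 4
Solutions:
 u(c) = C1 + c^4/2 + c^3/3 - 3*c^2/2 - 4*c


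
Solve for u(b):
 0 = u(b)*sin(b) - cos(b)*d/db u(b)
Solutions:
 u(b) = C1/cos(b)


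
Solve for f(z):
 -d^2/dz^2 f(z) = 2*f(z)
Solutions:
 f(z) = C1*sin(sqrt(2)*z) + C2*cos(sqrt(2)*z)


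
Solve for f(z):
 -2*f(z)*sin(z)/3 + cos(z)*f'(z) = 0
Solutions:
 f(z) = C1/cos(z)^(2/3)


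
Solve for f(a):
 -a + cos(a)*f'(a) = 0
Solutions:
 f(a) = C1 + Integral(a/cos(a), a)


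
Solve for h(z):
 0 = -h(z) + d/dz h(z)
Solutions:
 h(z) = C1*exp(z)


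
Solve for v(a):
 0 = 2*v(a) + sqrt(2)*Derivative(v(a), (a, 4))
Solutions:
 v(a) = (C1*sin(2^(5/8)*a/2) + C2*cos(2^(5/8)*a/2))*exp(-2^(5/8)*a/2) + (C3*sin(2^(5/8)*a/2) + C4*cos(2^(5/8)*a/2))*exp(2^(5/8)*a/2)


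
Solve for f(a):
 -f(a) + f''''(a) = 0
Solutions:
 f(a) = C1*exp(-a) + C2*exp(a) + C3*sin(a) + C4*cos(a)


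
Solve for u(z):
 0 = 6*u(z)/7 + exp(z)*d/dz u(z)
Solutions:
 u(z) = C1*exp(6*exp(-z)/7)


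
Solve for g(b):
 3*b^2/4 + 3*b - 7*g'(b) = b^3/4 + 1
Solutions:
 g(b) = C1 - b^4/112 + b^3/28 + 3*b^2/14 - b/7


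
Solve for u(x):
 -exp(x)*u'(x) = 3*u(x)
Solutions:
 u(x) = C1*exp(3*exp(-x))


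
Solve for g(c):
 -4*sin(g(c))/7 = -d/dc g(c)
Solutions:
 -4*c/7 + log(cos(g(c)) - 1)/2 - log(cos(g(c)) + 1)/2 = C1


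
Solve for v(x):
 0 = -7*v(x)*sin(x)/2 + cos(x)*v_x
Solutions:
 v(x) = C1/cos(x)^(7/2)


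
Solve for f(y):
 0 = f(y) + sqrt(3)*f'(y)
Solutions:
 f(y) = C1*exp(-sqrt(3)*y/3)


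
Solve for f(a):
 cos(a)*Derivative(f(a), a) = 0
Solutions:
 f(a) = C1


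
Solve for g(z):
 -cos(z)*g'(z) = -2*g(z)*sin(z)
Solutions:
 g(z) = C1/cos(z)^2


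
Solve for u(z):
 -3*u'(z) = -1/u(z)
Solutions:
 u(z) = -sqrt(C1 + 6*z)/3
 u(z) = sqrt(C1 + 6*z)/3


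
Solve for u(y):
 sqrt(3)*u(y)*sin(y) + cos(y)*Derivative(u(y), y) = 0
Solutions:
 u(y) = C1*cos(y)^(sqrt(3))


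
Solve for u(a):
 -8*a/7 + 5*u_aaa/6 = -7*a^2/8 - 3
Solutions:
 u(a) = C1 + C2*a + C3*a^2 - 7*a^5/400 + 2*a^4/35 - 3*a^3/5


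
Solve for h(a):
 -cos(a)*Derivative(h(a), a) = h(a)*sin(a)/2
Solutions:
 h(a) = C1*sqrt(cos(a))


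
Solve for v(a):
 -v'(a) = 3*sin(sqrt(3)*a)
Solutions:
 v(a) = C1 + sqrt(3)*cos(sqrt(3)*a)


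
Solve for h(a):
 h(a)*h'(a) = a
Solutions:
 h(a) = -sqrt(C1 + a^2)
 h(a) = sqrt(C1 + a^2)


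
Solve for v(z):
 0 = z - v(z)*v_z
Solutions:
 v(z) = -sqrt(C1 + z^2)
 v(z) = sqrt(C1 + z^2)


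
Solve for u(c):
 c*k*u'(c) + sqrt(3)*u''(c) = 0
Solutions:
 u(c) = Piecewise((-sqrt(2)*3^(1/4)*sqrt(pi)*C1*erf(sqrt(2)*3^(3/4)*c*sqrt(k)/6)/(2*sqrt(k)) - C2, (k > 0) | (k < 0)), (-C1*c - C2, True))


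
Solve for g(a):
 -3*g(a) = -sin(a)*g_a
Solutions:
 g(a) = C1*(cos(a) - 1)^(3/2)/(cos(a) + 1)^(3/2)


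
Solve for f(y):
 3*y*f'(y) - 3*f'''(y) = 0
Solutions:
 f(y) = C1 + Integral(C2*airyai(y) + C3*airybi(y), y)


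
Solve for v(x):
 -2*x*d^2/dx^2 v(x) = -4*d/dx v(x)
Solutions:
 v(x) = C1 + C2*x^3


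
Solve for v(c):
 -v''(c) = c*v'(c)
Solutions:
 v(c) = C1 + C2*erf(sqrt(2)*c/2)


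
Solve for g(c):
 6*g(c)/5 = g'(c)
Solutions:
 g(c) = C1*exp(6*c/5)


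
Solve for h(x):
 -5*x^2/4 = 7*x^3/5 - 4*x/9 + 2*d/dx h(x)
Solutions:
 h(x) = C1 - 7*x^4/40 - 5*x^3/24 + x^2/9


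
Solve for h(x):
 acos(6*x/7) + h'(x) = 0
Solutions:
 h(x) = C1 - x*acos(6*x/7) + sqrt(49 - 36*x^2)/6


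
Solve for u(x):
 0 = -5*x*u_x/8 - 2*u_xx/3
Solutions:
 u(x) = C1 + C2*erf(sqrt(30)*x/8)


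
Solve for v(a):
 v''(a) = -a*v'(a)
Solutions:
 v(a) = C1 + C2*erf(sqrt(2)*a/2)


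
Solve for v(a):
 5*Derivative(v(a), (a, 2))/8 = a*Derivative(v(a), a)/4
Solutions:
 v(a) = C1 + C2*erfi(sqrt(5)*a/5)


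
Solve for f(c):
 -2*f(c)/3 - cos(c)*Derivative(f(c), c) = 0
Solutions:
 f(c) = C1*(sin(c) - 1)^(1/3)/(sin(c) + 1)^(1/3)


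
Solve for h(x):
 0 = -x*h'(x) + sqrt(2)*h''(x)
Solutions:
 h(x) = C1 + C2*erfi(2^(1/4)*x/2)


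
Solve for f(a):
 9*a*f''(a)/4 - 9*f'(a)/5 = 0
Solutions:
 f(a) = C1 + C2*a^(9/5)


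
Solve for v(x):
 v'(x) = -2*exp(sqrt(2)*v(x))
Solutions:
 v(x) = sqrt(2)*(2*log(1/(C1 + 2*x)) - log(2))/4


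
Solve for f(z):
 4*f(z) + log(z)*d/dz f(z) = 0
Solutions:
 f(z) = C1*exp(-4*li(z))


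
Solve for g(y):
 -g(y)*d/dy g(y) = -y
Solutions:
 g(y) = -sqrt(C1 + y^2)
 g(y) = sqrt(C1 + y^2)


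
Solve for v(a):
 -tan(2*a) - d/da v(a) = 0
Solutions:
 v(a) = C1 + log(cos(2*a))/2


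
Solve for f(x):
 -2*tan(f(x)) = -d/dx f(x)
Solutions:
 f(x) = pi - asin(C1*exp(2*x))
 f(x) = asin(C1*exp(2*x))


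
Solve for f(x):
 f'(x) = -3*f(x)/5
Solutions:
 f(x) = C1*exp(-3*x/5)


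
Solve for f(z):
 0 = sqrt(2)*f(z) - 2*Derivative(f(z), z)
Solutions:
 f(z) = C1*exp(sqrt(2)*z/2)


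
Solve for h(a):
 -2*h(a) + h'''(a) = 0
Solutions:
 h(a) = C3*exp(2^(1/3)*a) + (C1*sin(2^(1/3)*sqrt(3)*a/2) + C2*cos(2^(1/3)*sqrt(3)*a/2))*exp(-2^(1/3)*a/2)


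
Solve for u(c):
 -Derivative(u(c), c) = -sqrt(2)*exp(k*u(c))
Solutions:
 u(c) = Piecewise((log(-1/(C1*k + sqrt(2)*c*k))/k, Ne(k, 0)), (nan, True))
 u(c) = Piecewise((C1 + sqrt(2)*c, Eq(k, 0)), (nan, True))


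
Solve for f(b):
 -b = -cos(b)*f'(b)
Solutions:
 f(b) = C1 + Integral(b/cos(b), b)


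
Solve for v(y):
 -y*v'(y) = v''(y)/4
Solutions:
 v(y) = C1 + C2*erf(sqrt(2)*y)


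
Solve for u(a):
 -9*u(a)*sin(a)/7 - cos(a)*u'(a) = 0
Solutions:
 u(a) = C1*cos(a)^(9/7)


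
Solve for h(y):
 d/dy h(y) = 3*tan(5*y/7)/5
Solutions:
 h(y) = C1 - 21*log(cos(5*y/7))/25


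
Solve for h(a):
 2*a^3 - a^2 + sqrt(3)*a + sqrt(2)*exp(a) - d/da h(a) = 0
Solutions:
 h(a) = C1 + a^4/2 - a^3/3 + sqrt(3)*a^2/2 + sqrt(2)*exp(a)


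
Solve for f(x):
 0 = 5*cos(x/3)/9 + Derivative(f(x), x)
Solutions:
 f(x) = C1 - 5*sin(x/3)/3


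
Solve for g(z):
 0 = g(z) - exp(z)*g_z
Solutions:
 g(z) = C1*exp(-exp(-z))


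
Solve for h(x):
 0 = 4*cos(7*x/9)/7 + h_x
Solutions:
 h(x) = C1 - 36*sin(7*x/9)/49


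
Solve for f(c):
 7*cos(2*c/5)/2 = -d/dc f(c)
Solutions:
 f(c) = C1 - 35*sin(2*c/5)/4


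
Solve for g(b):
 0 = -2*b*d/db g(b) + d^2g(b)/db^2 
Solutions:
 g(b) = C1 + C2*erfi(b)


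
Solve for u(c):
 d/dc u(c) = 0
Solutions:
 u(c) = C1


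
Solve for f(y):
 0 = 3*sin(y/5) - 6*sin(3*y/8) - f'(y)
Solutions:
 f(y) = C1 - 15*cos(y/5) + 16*cos(3*y/8)


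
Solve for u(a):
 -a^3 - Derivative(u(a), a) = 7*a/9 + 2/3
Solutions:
 u(a) = C1 - a^4/4 - 7*a^2/18 - 2*a/3


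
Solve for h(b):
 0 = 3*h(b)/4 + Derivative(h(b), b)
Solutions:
 h(b) = C1*exp(-3*b/4)


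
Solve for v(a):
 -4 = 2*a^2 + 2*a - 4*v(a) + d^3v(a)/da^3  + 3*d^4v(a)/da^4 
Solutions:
 v(a) = C1*exp(a*(-24 - 10*2^(2/3)/(167/27 + sqrt(41))^(1/3) + 9*2^(1/3)*(167/27 + sqrt(41))^(1/3))/54)*sin(sqrt(3)*a*(20/(334/27 + 2*sqrt(41))^(1/3) + 9*(334/27 + 2*sqrt(41))^(1/3))/54) + C2*exp(a*(-24 - 10*2^(2/3)/(167/27 + sqrt(41))^(1/3) + 9*2^(1/3)*(167/27 + sqrt(41))^(1/3))/54)*cos(sqrt(3)*a*(20/(334/27 + 2*sqrt(41))^(1/3) + 9*(334/27 + 2*sqrt(41))^(1/3))/54) + C3*exp(a) + C4*exp(a*(-9*2^(1/3)*(167/27 + sqrt(41))^(1/3) - 12 + 10*2^(2/3)/(167/27 + sqrt(41))^(1/3))/27) + a^2/2 + a/2 + 1


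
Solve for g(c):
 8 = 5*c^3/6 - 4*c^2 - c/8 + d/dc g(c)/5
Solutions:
 g(c) = C1 - 25*c^4/24 + 20*c^3/3 + 5*c^2/16 + 40*c


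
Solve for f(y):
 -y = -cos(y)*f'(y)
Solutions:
 f(y) = C1 + Integral(y/cos(y), y)


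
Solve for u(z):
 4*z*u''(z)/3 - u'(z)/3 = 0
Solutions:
 u(z) = C1 + C2*z^(5/4)


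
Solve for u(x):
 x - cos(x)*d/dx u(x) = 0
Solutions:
 u(x) = C1 + Integral(x/cos(x), x)


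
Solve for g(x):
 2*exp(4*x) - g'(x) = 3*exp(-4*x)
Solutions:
 g(x) = C1 + exp(4*x)/2 + 3*exp(-4*x)/4


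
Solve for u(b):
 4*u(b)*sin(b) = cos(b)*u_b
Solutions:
 u(b) = C1/cos(b)^4


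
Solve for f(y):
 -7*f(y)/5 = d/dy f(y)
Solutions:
 f(y) = C1*exp(-7*y/5)


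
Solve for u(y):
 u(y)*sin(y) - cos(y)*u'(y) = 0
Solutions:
 u(y) = C1/cos(y)


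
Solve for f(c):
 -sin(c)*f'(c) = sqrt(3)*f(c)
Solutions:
 f(c) = C1*(cos(c) + 1)^(sqrt(3)/2)/(cos(c) - 1)^(sqrt(3)/2)


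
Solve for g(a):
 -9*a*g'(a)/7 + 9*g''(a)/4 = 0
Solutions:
 g(a) = C1 + C2*erfi(sqrt(14)*a/7)


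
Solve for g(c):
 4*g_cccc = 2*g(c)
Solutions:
 g(c) = C1*exp(-2^(3/4)*c/2) + C2*exp(2^(3/4)*c/2) + C3*sin(2^(3/4)*c/2) + C4*cos(2^(3/4)*c/2)


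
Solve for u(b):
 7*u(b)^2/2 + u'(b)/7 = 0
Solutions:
 u(b) = 2/(C1 + 49*b)


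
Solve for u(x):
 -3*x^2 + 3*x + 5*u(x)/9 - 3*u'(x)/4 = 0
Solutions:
 u(x) = C1*exp(20*x/27) + 27*x^2/5 + 459*x/50 + 12393/1000


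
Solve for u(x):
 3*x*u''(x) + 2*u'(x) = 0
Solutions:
 u(x) = C1 + C2*x^(1/3)


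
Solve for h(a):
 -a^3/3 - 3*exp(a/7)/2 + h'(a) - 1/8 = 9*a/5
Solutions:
 h(a) = C1 + a^4/12 + 9*a^2/10 + a/8 + 21*exp(a/7)/2


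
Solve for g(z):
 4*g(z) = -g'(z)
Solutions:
 g(z) = C1*exp(-4*z)


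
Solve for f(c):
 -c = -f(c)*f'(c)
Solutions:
 f(c) = -sqrt(C1 + c^2)
 f(c) = sqrt(C1 + c^2)


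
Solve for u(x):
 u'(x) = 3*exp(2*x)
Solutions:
 u(x) = C1 + 3*exp(2*x)/2


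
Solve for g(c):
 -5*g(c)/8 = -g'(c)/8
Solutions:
 g(c) = C1*exp(5*c)


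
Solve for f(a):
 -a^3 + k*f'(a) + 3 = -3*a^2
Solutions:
 f(a) = C1 + a^4/(4*k) - a^3/k - 3*a/k


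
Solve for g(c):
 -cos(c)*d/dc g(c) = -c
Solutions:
 g(c) = C1 + Integral(c/cos(c), c)


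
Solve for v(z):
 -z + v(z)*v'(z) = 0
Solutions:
 v(z) = -sqrt(C1 + z^2)
 v(z) = sqrt(C1 + z^2)


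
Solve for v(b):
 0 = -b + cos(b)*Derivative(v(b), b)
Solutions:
 v(b) = C1 + Integral(b/cos(b), b)


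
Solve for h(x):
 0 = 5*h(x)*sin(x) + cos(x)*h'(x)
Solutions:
 h(x) = C1*cos(x)^5


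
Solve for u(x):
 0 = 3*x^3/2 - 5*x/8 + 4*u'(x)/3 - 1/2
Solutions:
 u(x) = C1 - 9*x^4/32 + 15*x^2/64 + 3*x/8


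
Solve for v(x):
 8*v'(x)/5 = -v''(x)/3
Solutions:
 v(x) = C1 + C2*exp(-24*x/5)


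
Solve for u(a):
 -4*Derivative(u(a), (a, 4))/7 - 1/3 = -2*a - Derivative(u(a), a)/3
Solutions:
 u(a) = C1 + C4*exp(126^(1/3)*a/6) - 3*a^2 + a + (C2*sin(14^(1/3)*3^(1/6)*a/4) + C3*cos(14^(1/3)*3^(1/6)*a/4))*exp(-126^(1/3)*a/12)


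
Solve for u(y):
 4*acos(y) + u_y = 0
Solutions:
 u(y) = C1 - 4*y*acos(y) + 4*sqrt(1 - y^2)


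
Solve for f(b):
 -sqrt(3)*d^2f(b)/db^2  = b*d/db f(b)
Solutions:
 f(b) = C1 + C2*erf(sqrt(2)*3^(3/4)*b/6)


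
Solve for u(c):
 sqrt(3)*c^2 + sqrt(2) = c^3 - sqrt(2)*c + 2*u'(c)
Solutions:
 u(c) = C1 - c^4/8 + sqrt(3)*c^3/6 + sqrt(2)*c^2/4 + sqrt(2)*c/2


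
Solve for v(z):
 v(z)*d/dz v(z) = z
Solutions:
 v(z) = -sqrt(C1 + z^2)
 v(z) = sqrt(C1 + z^2)


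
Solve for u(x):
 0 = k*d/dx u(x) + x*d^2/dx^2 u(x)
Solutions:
 u(x) = C1 + x^(1 - re(k))*(C2*sin(log(x)*Abs(im(k))) + C3*cos(log(x)*im(k)))


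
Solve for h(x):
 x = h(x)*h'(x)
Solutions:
 h(x) = -sqrt(C1 + x^2)
 h(x) = sqrt(C1 + x^2)


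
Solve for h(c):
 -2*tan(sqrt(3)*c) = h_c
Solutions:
 h(c) = C1 + 2*sqrt(3)*log(cos(sqrt(3)*c))/3


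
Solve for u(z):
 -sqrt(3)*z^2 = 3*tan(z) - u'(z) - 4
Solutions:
 u(z) = C1 + sqrt(3)*z^3/3 - 4*z - 3*log(cos(z))


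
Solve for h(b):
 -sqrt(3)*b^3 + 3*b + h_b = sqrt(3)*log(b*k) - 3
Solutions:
 h(b) = C1 + sqrt(3)*b^4/4 - 3*b^2/2 + sqrt(3)*b*log(b*k) + b*(-3 - sqrt(3))


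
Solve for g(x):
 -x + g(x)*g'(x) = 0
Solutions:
 g(x) = -sqrt(C1 + x^2)
 g(x) = sqrt(C1 + x^2)


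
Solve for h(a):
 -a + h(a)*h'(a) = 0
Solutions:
 h(a) = -sqrt(C1 + a^2)
 h(a) = sqrt(C1 + a^2)


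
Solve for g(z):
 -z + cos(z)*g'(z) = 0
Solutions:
 g(z) = C1 + Integral(z/cos(z), z)


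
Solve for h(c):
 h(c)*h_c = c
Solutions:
 h(c) = -sqrt(C1 + c^2)
 h(c) = sqrt(C1 + c^2)


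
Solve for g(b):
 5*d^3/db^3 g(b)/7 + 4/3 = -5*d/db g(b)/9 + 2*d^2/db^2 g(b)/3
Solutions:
 g(b) = C1 - 12*b/5 + (C2*sin(sqrt(14)*b/5) + C3*cos(sqrt(14)*b/5))*exp(7*b/15)


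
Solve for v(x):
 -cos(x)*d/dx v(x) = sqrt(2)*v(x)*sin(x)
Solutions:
 v(x) = C1*cos(x)^(sqrt(2))


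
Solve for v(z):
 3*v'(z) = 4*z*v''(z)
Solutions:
 v(z) = C1 + C2*z^(7/4)


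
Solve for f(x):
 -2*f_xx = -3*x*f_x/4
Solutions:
 f(x) = C1 + C2*erfi(sqrt(3)*x/4)


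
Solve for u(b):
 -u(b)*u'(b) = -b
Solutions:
 u(b) = -sqrt(C1 + b^2)
 u(b) = sqrt(C1 + b^2)


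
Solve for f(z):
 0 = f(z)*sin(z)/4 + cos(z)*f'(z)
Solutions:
 f(z) = C1*cos(z)^(1/4)


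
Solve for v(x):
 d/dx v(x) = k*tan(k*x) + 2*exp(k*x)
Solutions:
 v(x) = C1 + k*Piecewise((-log(cos(k*x))/k, Ne(k, 0)), (0, True)) + 2*Piecewise((exp(k*x)/k, Ne(k, 0)), (x, True))


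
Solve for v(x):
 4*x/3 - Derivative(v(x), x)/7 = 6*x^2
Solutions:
 v(x) = C1 - 14*x^3 + 14*x^2/3


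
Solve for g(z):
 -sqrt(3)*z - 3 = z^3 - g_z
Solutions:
 g(z) = C1 + z^4/4 + sqrt(3)*z^2/2 + 3*z


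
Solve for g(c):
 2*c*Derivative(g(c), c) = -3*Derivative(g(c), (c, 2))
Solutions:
 g(c) = C1 + C2*erf(sqrt(3)*c/3)


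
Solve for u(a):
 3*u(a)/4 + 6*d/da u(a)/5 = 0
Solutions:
 u(a) = C1*exp(-5*a/8)


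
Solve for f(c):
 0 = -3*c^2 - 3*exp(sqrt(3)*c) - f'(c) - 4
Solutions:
 f(c) = C1 - c^3 - 4*c - sqrt(3)*exp(sqrt(3)*c)


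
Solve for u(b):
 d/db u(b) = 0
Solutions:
 u(b) = C1


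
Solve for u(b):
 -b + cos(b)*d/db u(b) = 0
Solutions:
 u(b) = C1 + Integral(b/cos(b), b)


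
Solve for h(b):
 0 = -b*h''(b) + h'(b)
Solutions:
 h(b) = C1 + C2*b^2


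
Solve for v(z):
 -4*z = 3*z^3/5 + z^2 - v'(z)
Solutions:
 v(z) = C1 + 3*z^4/20 + z^3/3 + 2*z^2


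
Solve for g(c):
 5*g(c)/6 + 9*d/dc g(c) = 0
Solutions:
 g(c) = C1*exp(-5*c/54)


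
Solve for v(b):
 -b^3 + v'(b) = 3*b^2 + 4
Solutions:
 v(b) = C1 + b^4/4 + b^3 + 4*b


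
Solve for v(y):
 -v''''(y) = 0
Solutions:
 v(y) = C1 + C2*y + C3*y^2 + C4*y^3
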